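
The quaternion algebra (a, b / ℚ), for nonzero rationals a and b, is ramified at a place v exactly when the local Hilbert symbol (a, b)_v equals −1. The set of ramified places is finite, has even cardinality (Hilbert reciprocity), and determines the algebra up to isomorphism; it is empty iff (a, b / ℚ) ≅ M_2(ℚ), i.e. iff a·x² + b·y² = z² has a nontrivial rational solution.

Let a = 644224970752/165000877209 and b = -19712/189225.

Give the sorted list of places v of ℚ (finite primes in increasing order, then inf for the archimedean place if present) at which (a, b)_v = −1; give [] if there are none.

Mod squares: a ≡ 703, b ≡ -77. Check v ∈ {∞, 2, 3, 5, 7, 11, 19, 23, 29, 37, 43}.
v=∞: 703 > 0 and -77 < 0  ⇒  (a,b)_∞ = +1.
v=7: a=7^-2·(≡6), b=7^1·(≡5) mod 7; (6|7)=-1, (5|7)=-1; (−1)^{-2·1·3}·(-1)^1·(-1)^-2 = -1.
v=29: a=29^-4·(≡22), b=29^-2·(≡3) mod 29; (22|29)=+1, (3|29)=-1; (−1)^{-4·-2·14}·(+1)^-2·(-1)^-4 = +1.
v=23: a=23^-2·(≡18), b=23^0·(≡17) mod 23; (18|23)=+1, (17|23)=-1; (−1)^{-2·0·11}·(+1)^0·(-1)^-2 = +1.
v=11: a=11^2·(≡6), b=11^1·(≡4) mod 11; (6|11)=-1, (4|11)=+1; (−1)^{2·1·5}·(-1)^1·(+1)^2 = -1.
v=43: a=43^2·(≡23), b=43^0·(≡1) mod 43; (23|43)=+1, (1|43)=+1; (−1)^{2·0·21}·(+1)^0·(+1)^2 = +1.
v=19: a=19^1·(≡8), b=19^0·(≡12) mod 19; (8|19)=-1, (12|19)=-1; (−1)^{1·0·9}·(-1)^0·(-1)^1 = -1.
v=5: a=5^0·(≡3), b=5^-2·(≡2) mod 5; (3|5)=-1, (2|5)=-1; (−1)^{0·-2·2}·(-1)^-2·(-1)^0 = +1.
v=3: a=3^-2·(≡1), b=3^-2·(≡1) mod 3; (1|3)=+1, (1|3)=+1; (−1)^{-2·-2·1}·(+1)^-2·(+1)^-2 = +1.
v=37: a=37^1·(≡8), b=37^0·(≡33) mod 37; (8|37)=-1, (33|37)=+1; (−1)^{1·0·18}·(-1)^0·(+1)^1 = +1.
v=2: v_2(a)=12, v_2(b)=8; units ≡ 7, 3 (mod 8); ε·ε+αω+βω = 1·1+12·1+8·0 ≡ 1  ⇒  (a,b)_2 = -1.
(703, -77 / ℚ) ramifies at {2, 7, 11, 19}: a division algebra.

[2, 7, 11, 19]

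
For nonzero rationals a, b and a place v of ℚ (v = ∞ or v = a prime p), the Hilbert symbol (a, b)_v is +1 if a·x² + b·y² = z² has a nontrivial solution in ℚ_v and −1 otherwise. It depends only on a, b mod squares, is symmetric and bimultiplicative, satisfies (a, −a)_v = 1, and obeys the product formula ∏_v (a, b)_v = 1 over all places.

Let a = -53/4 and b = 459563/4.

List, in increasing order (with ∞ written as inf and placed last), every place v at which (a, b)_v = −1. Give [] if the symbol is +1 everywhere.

(a, b) ≡ (-53, 459563) mod (ℚ^×)²; places V = {2, 13, 23, 29, 53, ∞}.
(a,b)_2: α=-2, β=-2; u≡3, v≡3 (mod 8); ε(u)ε(v)=1·1, αω(v)=-2·1, βω(u)=-2·1; sum ≡ 1  ⇒  -1.
(a,b)_13: α=0, u≡3; β=1, v≡1 (mod 13); (3|13)=+1, (1|13)=+1; sign (−1)^0·+1^1·+1^0 = +1.
(a,b)_∞: sgn(-53)=−, sgn(459563)=+, so +1.
(a,b)_53: α=1, u≡13; β=1, v≡8 (mod 53); (13|53)=+1, (8|53)=-1; sign (−1)^0·+1^1·-1^1 = -1.
(a,b)_29: α=0, u≡23; β=1, v≡25 (mod 29); (23|29)=+1, (25|29)=+1; sign (−1)^0·+1^1·+1^0 = +1.
(a,b)_23: α=0, u≡4; β=1, v≡10 (mod 23); (4|23)=+1, (10|23)=-1; sign (−1)^0·+1^1·-1^0 = +1.
|Ram(-53, 459563)| = 2, even; anisotropic at {2, 53}.

[2, 53]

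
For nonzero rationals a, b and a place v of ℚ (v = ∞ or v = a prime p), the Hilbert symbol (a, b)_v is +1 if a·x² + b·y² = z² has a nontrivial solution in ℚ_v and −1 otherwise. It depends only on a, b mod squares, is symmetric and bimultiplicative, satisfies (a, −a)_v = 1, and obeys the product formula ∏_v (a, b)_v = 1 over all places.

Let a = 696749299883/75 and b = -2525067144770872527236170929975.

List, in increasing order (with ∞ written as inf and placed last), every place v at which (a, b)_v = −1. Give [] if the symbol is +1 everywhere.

(a, b) ≡ (80639169, -1728519) mod (ℚ^×)²; places V = {2, 3, 5, 7, 13, 17, 23, 29, 37, 41, 47, ∞}.
(a,b)_41: α=1, u≡36; β=3, v≡34 (mod 41); (36|41)=+1, (34|41)=-1; sign (−1)^0·+1^3·-1^1 = -1.
(a,b)_7: α=2, u≡1; β=0, v≡6 (mod 7); (1|7)=+1, (6|7)=-1; sign (−1)^0·+1^0·-1^2 = +1.
(a,b)_37: α=1, u≡34; β=2, v≡34 (mod 37); (34|37)=+1, (34|37)=+1; sign (−1)^0·+1^2·+1^1 = +1.
(a,b)_13: α=1, u≡7; β=3, v≡9 (mod 13); (7|13)=-1, (9|13)=+1; sign (−1)^0·-1^3·+1^1 = -1.
(a,b)_17: α=0, u≡8; β=2, v≡10 (mod 17); (8|17)=+1, (10|17)=-1; sign (−1)^0·+1^2·-1^0 = +1.
(a,b)_47: α=1, u≡38; β=3, v≡18 (mod 47); (38|47)=-1, (18|47)=+1; sign (−1)^1·-1^3·+1^1 = +1.
(a,b)_3: α=-1, u≡2; β=1, v≡1 (mod 3); (2|3)=-1, (1|3)=+1; sign (−1)^1·-1^1·+1^-1 = +1.
(a,b)_23: α=2, u≡7; β=5, v≡5 (mod 23); (7|23)=-1, (5|23)=-1; sign (−1)^0·-1^5·-1^2 = -1.
(a,b)_∞: sgn(80639169)=+, sgn(-1728519)=−, so +1.
(a,b)_29: α=1, u≡22; β=2, v≡18 (mod 29); (22|29)=+1, (18|29)=-1; sign (−1)^0·+1^2·-1^1 = -1.
(a,b)_5: α=-2, u≡1; β=2, v≡1 (mod 5); (1|5)=+1, (1|5)=+1; sign (−1)^0·+1^2·+1^-2 = +1.
(a,b)_2: α=0, β=0; u≡1, v≡1 (mod 8); ε(u)ε(v)=0·0, αω(v)=0·0, βω(u)=0·0; sum ≡ 0  ⇒  +1.
Ram(80639169, -1728519) = {13, 23, 29, 41}; no ℚ_13-point on the conic.

[13, 23, 29, 41]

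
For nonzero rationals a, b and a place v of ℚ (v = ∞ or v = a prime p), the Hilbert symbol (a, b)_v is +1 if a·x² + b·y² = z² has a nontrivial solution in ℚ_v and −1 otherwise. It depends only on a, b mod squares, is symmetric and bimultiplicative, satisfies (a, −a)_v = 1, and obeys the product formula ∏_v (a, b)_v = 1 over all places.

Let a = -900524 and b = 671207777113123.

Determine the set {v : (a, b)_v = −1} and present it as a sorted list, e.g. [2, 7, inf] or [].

[17, 41]

Mod squares: a ≡ -779, b ≡ 13243. Check v ∈ {∞, 2, 17, 19, 41}.
v=17: a=17^2·(≡12), b=17^5·(≡7) mod 17; (12|17)=-1, (7|17)=-1; (−1)^{2·5·8}·(-1)^5·(-1)^2 = -1.
v=41: a=41^1·(≡12), b=41^3·(≡37) mod 41; (12|41)=-1, (37|41)=+1; (−1)^{1·3·20}·(-1)^3·(+1)^1 = -1.
v=19: a=19^1·(≡9), b=19^3·(≡10) mod 19; (9|19)=+1, (10|19)=-1; (−1)^{1·3·9}·(+1)^3·(-1)^1 = +1.
v=2: v_2(a)=2, v_2(b)=0; units ≡ 5, 3 (mod 8); ε·ε+αω+βω = 0·1+2·1+0·1 ≡ 0  ⇒  (a,b)_2 = +1.
v=∞: -779 < 0 and 13243 > 0  ⇒  (a,b)_∞ = +1.
|Ram(-779, 13243)| = 2, even; anisotropic at {17, 41}.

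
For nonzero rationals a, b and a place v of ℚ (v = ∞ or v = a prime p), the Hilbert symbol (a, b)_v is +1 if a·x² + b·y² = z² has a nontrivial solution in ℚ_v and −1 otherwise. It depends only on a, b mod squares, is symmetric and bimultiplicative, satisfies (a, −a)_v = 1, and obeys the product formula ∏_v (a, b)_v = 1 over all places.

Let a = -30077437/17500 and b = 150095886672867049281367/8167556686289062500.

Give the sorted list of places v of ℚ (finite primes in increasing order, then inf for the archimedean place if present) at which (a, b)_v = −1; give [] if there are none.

(a, b) ≡ (-3451, 127687) mod (ℚ^×)²; places V = {2, 3, 5, 7, 11, 13, 17, 19, 23, 29, 37, 47, ∞}.
(a,b)_19: α=2, u≡17; β=0, v≡11 (mod 19); (17|19)=+1, (11|19)=+1; sign (−1)^0·+1^0·+1^2 = +1.
(a,b)_47: α=0, u≡28; β=-4, v≡33 (mod 47); (28|47)=+1, (33|47)=-1; sign (−1)^0·+1^-4·-1^0 = +1.
(a,b)_2: α=-2, β=-2; u≡5, v≡7 (mod 8); ε(u)ε(v)=0·1, αω(v)=-2·0, βω(u)=-2·1; sum ≡ 0  ⇒  +1.
(a,b)_5: α=-4, u≡1; β=-10, v≡2 (mod 5); (1|5)=+1, (2|5)=-1; sign (−1)^0·+1^-10·-1^-4 = +1.
(a,b)_11: α=0, u≡5; β=2, v≡8 (mod 11); (5|11)=+1, (8|11)=-1; sign (−1)^0·+1^2·-1^0 = +1.
(a,b)_∞: sgn(-3451)=−, sgn(127687)=+, so +1.
(a,b)_37: α=0, u≡26; β=1, v≡25 (mod 37); (26|37)=+1, (25|37)=+1; sign (−1)^0·+1^1·+1^0 = +1.
(a,b)_13: α=2, u≡5; β=8, v≡3 (mod 13); (5|13)=-1, (3|13)=+1; sign (−1)^0·-1^8·+1^2 = +1.
(a,b)_17: α=1, u≡2; β=3, v≡11 (mod 17); (2|17)=+1, (11|17)=-1; sign (−1)^0·+1^3·-1^1 = -1.
(a,b)_29: α=1, u≡27; β=3, v≡22 (mod 29); (27|29)=-1, (22|29)=+1; sign (−1)^0·-1^3·+1^1 = -1.
(a,b)_7: α=-1, u≡2; β=3, v≡6 (mod 7); (2|7)=+1, (6|7)=-1; sign (−1)^1·+1^3·-1^-1 = +1.
(a,b)_23: α=0, u≡5; β=-2, v≡17 (mod 23); (5|23)=-1, (17|23)=-1; sign (−1)^0·-1^-2·-1^0 = +1.
(a,b)_3: α=0, u≡2; β=-4, v≡1 (mod 3); (2|3)=-1, (1|3)=+1; sign (−1)^0·-1^-4·+1^0 = +1.
(-3451, 127687 / ℚ) ramifies at {17, 29}: a division algebra.

[17, 29]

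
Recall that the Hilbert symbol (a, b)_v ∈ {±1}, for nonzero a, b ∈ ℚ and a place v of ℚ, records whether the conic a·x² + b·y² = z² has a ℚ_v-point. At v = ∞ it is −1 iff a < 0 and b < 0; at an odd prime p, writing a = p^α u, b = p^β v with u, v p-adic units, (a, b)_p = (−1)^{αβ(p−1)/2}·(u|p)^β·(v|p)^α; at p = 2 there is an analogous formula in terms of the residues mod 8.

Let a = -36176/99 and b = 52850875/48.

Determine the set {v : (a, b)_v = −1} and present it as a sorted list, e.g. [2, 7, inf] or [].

Mod squares: a ≡ -24871, b ≡ 21945. Check v ∈ {∞, 2, 3, 5, 7, 11, 17, 19}.
v=∞: -24871 < 0 and 21945 > 0  ⇒  (a,b)_∞ = +1.
v=17: a=17^1·(≡1), b=17^2·(≡15) mod 17; (1|17)=+1, (15|17)=+1; (−1)^{1·2·8}·(+1)^2·(+1)^1 = +1.
v=2: v_2(a)=4, v_2(b)=-4; units ≡ 1, 1 (mod 8); ε·ε+αω+βω = 0·0+4·0+-4·0 ≡ 0  ⇒  (a,b)_2 = +1.
v=7: a=7^1·(≡5), b=7^1·(≡5) mod 7; (5|7)=-1, (5|7)=-1; (−1)^{1·1·3}·(-1)^1·(-1)^1 = -1.
v=3: a=3^-2·(≡2), b=3^-1·(≡1) mod 3; (2|3)=-1, (1|3)=+1; (−1)^{-2·-1·1}·(-1)^-1·(+1)^-2 = -1.
v=11: a=11^-1·(≡4), b=11^1·(≡3) mod 11; (4|11)=+1, (3|11)=+1; (−1)^{-1·1·5}·(+1)^1·(+1)^-1 = -1.
v=5: a=5^0·(≡1), b=5^3·(≡4) mod 5; (1|5)=+1, (4|5)=+1; (−1)^{0·3·2}·(+1)^3·(+1)^0 = +1.
v=19: a=19^1·(≡18), b=19^1·(≡12) mod 19; (18|19)=-1, (12|19)=-1; (−1)^{1·1·9}·(-1)^1·(-1)^1 = -1.
Ram(-24871, 21945) = {3, 7, 11, 19}; no ℚ_3-point on the conic.

[3, 7, 11, 19]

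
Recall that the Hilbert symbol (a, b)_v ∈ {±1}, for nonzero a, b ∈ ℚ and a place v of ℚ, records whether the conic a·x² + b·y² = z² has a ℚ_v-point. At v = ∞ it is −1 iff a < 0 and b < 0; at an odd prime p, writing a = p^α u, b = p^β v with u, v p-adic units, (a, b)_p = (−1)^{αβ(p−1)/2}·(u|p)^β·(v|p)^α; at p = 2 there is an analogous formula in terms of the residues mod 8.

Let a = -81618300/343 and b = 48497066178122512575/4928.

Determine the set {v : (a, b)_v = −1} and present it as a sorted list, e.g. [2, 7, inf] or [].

[2, 3]

(a, b) ≡ (-634809, 6982899) mod (ℚ^×)²; places V = {2, 3, 5, 7, 11, 17, 19, 37, 43, ∞}.
(a,b)_5: α=2, u≡1; β=2, v≡1 (mod 5); (1|5)=+1, (1|5)=+1; sign (−1)^0·+1^2·+1^2 = +1.
(a,b)_37: α=1, u≡4; β=3, v≡33 (mod 37); (4|37)=+1, (33|37)=+1; sign (−1)^0·+1^3·+1^1 = +1.
(a,b)_11: α=0, u≡3; β=-1, v≡8 (mod 11); (3|11)=+1, (8|11)=-1; sign (−1)^0·+1^-1·-1^0 = +1.
(a,b)_2: α=2, β=-6; u≡7, v≡3 (mod 8); ε(u)ε(v)=1·1, αω(v)=2·1, βω(u)=-6·0; sum ≡ 1  ⇒  -1.
(a,b)_7: α=-3, u≡6; β=-1, v≡4 (mod 7); (6|7)=-1, (4|7)=+1; sign (−1)^1·-1^-1·+1^-3 = +1.
(a,b)_∞: sgn(-634809)=−, sgn(6982899)=+, so +1.
(a,b)_19: α=1, u≡10; β=3, v≡7 (mod 19); (10|19)=-1, (7|19)=+1; sign (−1)^1·-1^3·+1^1 = +1.
(a,b)_43: α=1, u≡37; β=3, v≡16 (mod 43); (37|43)=-1, (16|43)=+1; sign (−1)^1·-1^3·+1^1 = +1.
(a,b)_3: α=3, u≡2; β=5, v≡2 (mod 3); (2|3)=-1, (2|3)=-1; sign (−1)^1·-1^5·-1^3 = -1.
(a,b)_17: α=0, u≡3; β=2, v≡4 (mod 17); (3|17)=-1, (4|17)=+1; sign (−1)^0·-1^2·+1^0 = +1.
(-634809, 6982899 / ℚ) ramifies at {2, 3}: a division algebra.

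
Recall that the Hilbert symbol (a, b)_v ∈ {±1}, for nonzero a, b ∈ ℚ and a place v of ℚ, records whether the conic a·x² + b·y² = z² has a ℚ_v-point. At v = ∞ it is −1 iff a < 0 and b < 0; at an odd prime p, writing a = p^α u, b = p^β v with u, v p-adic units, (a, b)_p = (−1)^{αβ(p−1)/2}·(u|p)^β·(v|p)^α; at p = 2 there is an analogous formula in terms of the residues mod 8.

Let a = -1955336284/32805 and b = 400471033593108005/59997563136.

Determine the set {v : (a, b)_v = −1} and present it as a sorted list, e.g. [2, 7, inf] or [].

[]

(a, b) ≡ (-155, 5) mod (ℚ^×)²; places V = {2, 3, 5, 7, 11, 19, 31, ∞}.
(a,b)_7: α=0, u≡5; β=-2, v≡3 (mod 7); (5|7)=-1, (3|7)=-1; sign (−1)^0·-1^-2·-1^0 = +1.
(a,b)_2: α=2, β=-8; u≡5, v≡5 (mod 8); ε(u)ε(v)=0·0, αω(v)=2·1, βω(u)=-8·1; sum ≡ 0  ⇒  +1.
(a,b)_3: α=-8, u≡1; β=-14, v≡2 (mod 3); (1|3)=+1, (2|3)=-1; sign (−1)^0·+1^-14·-1^-8 = +1.
(a,b)_11: α=2, u≡7; β=6, v≡1 (mod 11); (7|11)=-1, (1|11)=+1; sign (−1)^0·-1^6·+1^2 = +1.
(a,b)_5: α=-1, u≡1; β=1, v≡1 (mod 5); (1|5)=+1, (1|5)=+1; sign (−1)^0·+1^1·+1^-1 = +1.
(a,b)_19: α=4, u≡4; β=6, v≡7 (mod 19); (4|19)=+1, (7|19)=+1; sign (−1)^0·+1^6·+1^4 = +1.
(a,b)_∞: sgn(-155)=−, sgn(5)=+, so +1.
(a,b)_31: α=1, u≡17; β=2, v≡25 (mod 31); (17|31)=-1, (25|31)=+1; sign (−1)^0·-1^2·+1^1 = +1.
Ram(a, b) = ∅: the form -155·x² + 5·y² − z² is isotropic over every ℚ_v, so by Hasse–Minkowski it is isotropic over ℚ.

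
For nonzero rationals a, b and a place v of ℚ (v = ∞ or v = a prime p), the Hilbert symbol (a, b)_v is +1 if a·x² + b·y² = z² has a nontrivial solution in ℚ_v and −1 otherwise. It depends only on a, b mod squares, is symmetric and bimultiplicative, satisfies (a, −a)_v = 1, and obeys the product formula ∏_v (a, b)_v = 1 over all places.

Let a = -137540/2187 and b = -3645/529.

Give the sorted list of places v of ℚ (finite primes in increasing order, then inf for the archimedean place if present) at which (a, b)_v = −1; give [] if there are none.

[13, inf]

Mod squares: a ≡ -195, b ≡ -5. Check v ∈ {∞, 2, 3, 5, 13, 23}.
v=5: a=5^1·(≡1), b=5^1·(≡4) mod 5; (1|5)=+1, (4|5)=+1; (−1)^{1·1·2}·(+1)^1·(+1)^1 = +1.
v=23: a=23^2·(≡8), b=23^-2·(≡12) mod 23; (8|23)=+1, (12|23)=+1; (−1)^{2·-2·11}·(+1)^-2·(+1)^2 = +1.
v=3: a=3^-7·(≡1), b=3^6·(≡1) mod 3; (1|3)=+1, (1|3)=+1; (−1)^{-7·6·1}·(+1)^6·(+1)^-7 = +1.
v=∞: -195 < 0 and -5 < 0  ⇒  (a,b)_∞ = -1.
v=13: a=13^1·(≡5), b=13^0·(≡11) mod 13; (5|13)=-1, (11|13)=-1; (−1)^{1·0·6}·(-1)^0·(-1)^1 = -1.
v=2: v_2(a)=2, v_2(b)=0; units ≡ 5, 3 (mod 8); ε·ε+αω+βω = 0·1+2·1+0·1 ≡ 0  ⇒  (a,b)_2 = +1.
|Ram(-195, -5)| = 2, even; anisotropic at {13, ∞}.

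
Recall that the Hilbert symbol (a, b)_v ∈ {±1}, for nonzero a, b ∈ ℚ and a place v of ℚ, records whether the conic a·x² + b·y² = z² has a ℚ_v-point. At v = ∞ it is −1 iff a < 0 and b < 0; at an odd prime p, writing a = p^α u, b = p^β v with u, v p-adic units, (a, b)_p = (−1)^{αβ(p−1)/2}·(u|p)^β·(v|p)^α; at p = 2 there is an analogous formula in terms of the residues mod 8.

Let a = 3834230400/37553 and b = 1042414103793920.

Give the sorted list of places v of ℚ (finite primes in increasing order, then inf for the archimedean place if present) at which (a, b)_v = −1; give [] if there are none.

[5, 17]

(a, b) ≡ (92378, 230945) mod (ℚ^×)²; places V = {2, 3, 5, 7, 11, 13, 17, 19, 47, ∞}.
(a,b)_19: α=1, u≡6; β=3, v≡18 (mod 19); (6|19)=+1, (18|19)=-1; sign (−1)^1·+1^3·-1^1 = +1.
(a,b)_17: α=-1, u≡5; β=3, v≡9 (mod 17); (5|17)=-1, (9|17)=+1; sign (−1)^0·-1^3·+1^-1 = -1.
(a,b)_∞: sgn(92378)=+, sgn(230945)=+, so +1.
(a,b)_3: α=2, u≡2; β=0, v≡2 (mod 3); (2|3)=-1, (2|3)=-1; sign (−1)^0·-1^0·-1^2 = +1.
(a,b)_47: α=-2, u≡31; β=0, v≡1 (mod 47); (31|47)=-1, (1|47)=+1; sign (−1)^0·-1^0·+1^-2 = +1.
(a,b)_2: α=7, β=8; u≡5, v≡1 (mod 8); ε(u)ε(v)=0·0, αω(v)=7·0, βω(u)=8·1; sum ≡ 0  ⇒  +1.
(a,b)_13: α=1, u≡7; β=3, v≡5 (mod 13); (7|13)=-1, (5|13)=-1; sign (−1)^0·-1^3·-1^1 = +1.
(a,b)_5: α=2, u≡2; β=1, v≡4 (mod 5); (2|5)=-1, (4|5)=+1; sign (−1)^0·-1^1·+1^2 = -1.
(a,b)_7: α=2, u≡6; β=0, v≡4 (mod 7); (6|7)=-1, (4|7)=+1; sign (−1)^0·-1^0·+1^2 = +1.
(a,b)_11: α=1, u≡5; β=1, v≡2 (mod 11); (5|11)=+1, (2|11)=-1; sign (−1)^1·+1^1·-1^1 = +1.
|Ram(92378, 230945)| = 2, even; anisotropic at {5, 17}.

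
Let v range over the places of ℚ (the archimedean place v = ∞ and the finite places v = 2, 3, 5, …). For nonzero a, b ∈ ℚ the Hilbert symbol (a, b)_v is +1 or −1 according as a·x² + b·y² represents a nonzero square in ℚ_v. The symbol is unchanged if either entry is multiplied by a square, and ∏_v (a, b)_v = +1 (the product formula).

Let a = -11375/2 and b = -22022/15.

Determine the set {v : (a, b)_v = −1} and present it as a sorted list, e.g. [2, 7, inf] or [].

[2, 3, 5, inf]

Mod squares: a ≡ -910, b ≡ -2730. Check v ∈ {∞, 2, 3, 5, 7, 11, 13}.
v=5: a=5^3·(≡2), b=5^-1·(≡1) mod 5; (2|5)=-1, (1|5)=+1; (−1)^{3·-1·2}·(-1)^-1·(+1)^3 = -1.
v=2: v_2(a)=-1, v_2(b)=1; units ≡ 1, 3 (mod 8); ε·ε+αω+βω = 0·1+-1·1+1·0 ≡ 1  ⇒  (a,b)_2 = -1.
v=3: a=3^0·(≡2), b=3^-1·(≡2) mod 3; (2|3)=-1, (2|3)=-1; (−1)^{0·-1·1}·(-1)^-1·(-1)^0 = -1.
v=∞: -910 < 0 and -2730 < 0  ⇒  (a,b)_∞ = -1.
v=7: a=7^1·(≡3), b=7^1·(≡4) mod 7; (3|7)=-1, (4|7)=+1; (−1)^{1·1·3}·(-1)^1·(+1)^1 = +1.
v=13: a=13^1·(≡11), b=13^1·(≡11) mod 13; (11|13)=-1, (11|13)=-1; (−1)^{1·1·6}·(-1)^1·(-1)^1 = +1.
v=11: a=11^0·(≡5), b=11^2·(≡4) mod 11; (5|11)=+1, (4|11)=+1; (−1)^{0·2·5}·(+1)^2·(+1)^0 = +1.
|Ram(-910, -2730)| = 4, even; anisotropic at {2, 3, 5, ∞}.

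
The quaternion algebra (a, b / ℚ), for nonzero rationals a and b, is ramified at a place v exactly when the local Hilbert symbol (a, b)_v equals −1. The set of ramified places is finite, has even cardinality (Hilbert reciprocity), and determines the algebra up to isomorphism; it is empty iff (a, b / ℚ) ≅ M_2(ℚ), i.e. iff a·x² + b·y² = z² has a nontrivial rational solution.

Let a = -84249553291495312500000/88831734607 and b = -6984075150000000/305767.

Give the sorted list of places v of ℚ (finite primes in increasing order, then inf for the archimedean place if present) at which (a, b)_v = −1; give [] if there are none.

[3, 5, 13, inf]

Mod squares: a ≡ -910, b ≡ -9282. Check v ∈ {∞, 2, 3, 5, 7, 11, 13, 17, 19, 29}.
v=19: a=19^-2·(≡12), b=19^-2·(≡7) mod 19; (12|19)=-1, (7|19)=+1; (−1)^{-2·-2·9}·(-1)^-2·(+1)^-2 = +1.
v=5: a=5^11·(≡3), b=5^8·(≡3) mod 5; (3|5)=-1, (3|5)=-1; (−1)^{11·8·2}·(-1)^8·(-1)^11 = -1.
v=11: a=11^-4·(≡5), b=11^-2·(≡10) mod 11; (5|11)=+1, (10|11)=-1; (−1)^{-4·-2·5}·(+1)^-2·(-1)^-4 = +1.
v=13: a=13^1·(≡2), b=13^1·(≡1) mod 13; (2|13)=-1, (1|13)=+1; (−1)^{1·1·6}·(-1)^1·(+1)^1 = -1.
v=3: a=3^10·(≡2), b=3^7·(≡2) mod 3; (2|3)=-1, (2|3)=-1; (−1)^{10·7·1}·(-1)^7·(-1)^10 = -1.
v=∞: -910 < 0 and -9282 < 0  ⇒  (a,b)_∞ = -1.
v=7: a=7^-5·(≡5), b=7^-1·(≡4) mod 7; (5|7)=-1, (4|7)=+1; (−1)^{-5·-1·3}·(-1)^-1·(+1)^-5 = +1.
v=29: a=29^2·(≡18), b=29^0·(≡19) mod 29; (18|29)=-1, (19|29)=-1; (−1)^{2·0·14}·(-1)^0·(-1)^2 = +1.
v=17: a=17^4·(≡2), b=17^3·(≡16) mod 17; (2|17)=+1, (16|17)=+1; (−1)^{4·3·8}·(+1)^3·(+1)^4 = +1.
v=2: v_2(a)=5, v_2(b)=7; units ≡ 1, 7 (mod 8); ε·ε+αω+βω = 0·1+5·0+7·0 ≡ 0  ⇒  (a,b)_2 = +1.
|Ram(-910, -9282)| = 4, even; anisotropic at {3, 5, 13, ∞}.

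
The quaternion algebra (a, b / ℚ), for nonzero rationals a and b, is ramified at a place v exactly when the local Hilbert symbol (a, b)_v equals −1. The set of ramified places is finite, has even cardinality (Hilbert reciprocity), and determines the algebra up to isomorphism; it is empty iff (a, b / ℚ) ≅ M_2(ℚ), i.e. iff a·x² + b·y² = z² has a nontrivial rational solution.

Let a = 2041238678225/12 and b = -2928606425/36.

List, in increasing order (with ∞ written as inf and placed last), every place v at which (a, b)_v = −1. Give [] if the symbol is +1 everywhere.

Mod squares: a ≡ 145716027, b ≡ -117144257. Check v ∈ {∞, 2, 3, 5, 17, 31, 37, 41, 47, 53}.
v=5: a=5^2·(≡2), b=5^2·(≡3) mod 5; (2|5)=-1, (3|5)=-1; (−1)^{2·2·2}·(-1)^2·(-1)^2 = +1.
v=37: a=37^1·(≡11), b=37^1·(≡15) mod 37; (11|37)=+1, (15|37)=-1; (−1)^{1·1·18}·(+1)^1·(-1)^1 = -1.
v=2: v_2(a)=-2, v_2(b)=-2; units ≡ 3, 7 (mod 8); ε·ε+αω+βω = 1·1+-2·0+-2·1 ≡ 1  ⇒  (a,b)_2 = -1.
v=∞: 145716027 > 0 and -117144257 < 0  ⇒  (a,b)_∞ = +1.
v=31: a=31^1·(≡10), b=31^1·(≡17) mod 31; (10|31)=+1, (17|31)=-1; (−1)^{1·1·15}·(+1)^1·(-1)^1 = +1.
v=41: a=41^2·(≡33), b=41^1·(≡9) mod 41; (33|41)=+1, (9|41)=+1; (−1)^{2·1·20}·(+1)^1·(+1)^2 = +1.
v=17: a=17^1·(≡6), b=17^0·(≡7) mod 17; (6|17)=-1, (7|17)=-1; (−1)^{1·0·8}·(-1)^0·(-1)^1 = -1.
v=53: a=53^1·(≡43), b=53^1·(≡49) mod 53; (43|53)=+1, (49|53)=+1; (−1)^{1·1·26}·(+1)^1·(+1)^1 = +1.
v=47: a=47^1·(≡26), b=47^1·(≡5) mod 47; (26|47)=-1, (5|47)=-1; (−1)^{1·1·23}·(-1)^1·(-1)^1 = -1.
v=3: a=3^-1·(≡2), b=3^-2·(≡1) mod 3; (2|3)=-1, (1|3)=+1; (−1)^{-1·-2·1}·(-1)^-2·(+1)^-1 = +1.
Ram(145716027, -117144257) = {2, 17, 37, 47}; no ℚ_2-point on the conic.

[2, 17, 37, 47]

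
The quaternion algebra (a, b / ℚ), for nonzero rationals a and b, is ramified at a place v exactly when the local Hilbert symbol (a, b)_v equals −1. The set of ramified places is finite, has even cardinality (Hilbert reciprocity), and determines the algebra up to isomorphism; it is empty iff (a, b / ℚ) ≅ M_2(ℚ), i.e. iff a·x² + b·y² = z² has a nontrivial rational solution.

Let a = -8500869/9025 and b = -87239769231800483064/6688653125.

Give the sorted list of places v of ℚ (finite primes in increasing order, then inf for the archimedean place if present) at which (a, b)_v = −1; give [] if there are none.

(a, b) ≡ (-69, -230) mod (ℚ^×)²; places V = {2, 3, 5, 7, 11, 13, 19, 23, ∞}.
(a,b)_13: α=2, u≡3; β=4, v≡1 (mod 13); (3|13)=+1, (1|13)=+1; sign (−1)^0·+1^4·+1^2 = +1.
(a,b)_2: α=0, β=3; u≡3, v≡5 (mod 8); ε(u)ε(v)=1·0, αω(v)=0·1, βω(u)=3·1; sum ≡ 1  ⇒  -1.
(a,b)_7: α=0, u≡4; β=-2, v≡1 (mod 7); (4|7)=+1, (1|7)=+1; sign (−1)^0·+1^-2·+1^0 = +1.
(a,b)_23: α=1, u≡11; β=3, v≡4 (mod 23); (11|23)=-1, (4|23)=+1; sign (−1)^1·-1^3·+1^1 = +1.
(a,b)_11: α=0, u≡6; β=-2, v≡3 (mod 11); (6|11)=-1, (3|11)=+1; sign (−1)^0·-1^-2·+1^0 = +1.
(a,b)_19: α=-2, u≡9; β=-2, v≡17 (mod 19); (9|19)=+1, (17|19)=+1; sign (−1)^0·+1^-2·+1^-2 = +1.
(a,b)_5: α=-2, u≡1; β=-5, v≡4 (mod 5); (1|5)=+1, (4|5)=+1; sign (−1)^0·+1^-5·+1^-2 = +1.
(a,b)_3: α=7, u≡1; β=22, v≡1 (mod 3); (1|3)=+1, (1|3)=+1; sign (−1)^0·+1^22·+1^7 = +1.
(a,b)_∞: sgn(-69)=−, sgn(-230)=−, so -1.
|Ram(-69, -230)| = 2, even; anisotropic at {2, ∞}.

[2, inf]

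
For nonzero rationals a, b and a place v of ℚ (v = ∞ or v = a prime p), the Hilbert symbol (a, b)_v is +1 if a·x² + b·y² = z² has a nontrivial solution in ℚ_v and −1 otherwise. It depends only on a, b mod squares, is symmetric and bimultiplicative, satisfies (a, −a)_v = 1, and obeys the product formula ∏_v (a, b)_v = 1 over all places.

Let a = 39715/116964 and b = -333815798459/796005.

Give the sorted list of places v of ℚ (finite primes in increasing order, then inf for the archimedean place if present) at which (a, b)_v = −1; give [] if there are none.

[5, 37]

Mod squares: a ≡ 235, b ≡ -26455. Check v ∈ {∞, 2, 3, 5, 7, 11, 13, 19, 37, 47}.
v=∞: 235 > 0 and -26455 < 0  ⇒  (a,b)_∞ = +1.
v=37: a=37^0·(≡2), b=37^1·(≡30) mod 37; (2|37)=-1, (30|37)=+1; (−1)^{0·1·18}·(-1)^1·(+1)^0 = -1.
v=19: a=19^-2·(≡5), b=19^-2·(≡10) mod 19; (5|19)=+1, (10|19)=-1; (−1)^{-2·-2·9}·(+1)^-2·(-1)^-2 = +1.
v=5: a=5^1·(≡2), b=5^-1·(≡1) mod 5; (2|5)=-1, (1|5)=+1; (−1)^{1·-1·2}·(-1)^-1·(+1)^1 = -1.
v=2: v_2(a)=-2, v_2(b)=0; units ≡ 3, 1 (mod 8); ε·ε+αω+βω = 1·0+-2·0+0·1 ≡ 0  ⇒  (a,b)_2 = +1.
v=47: a=47^1·(≡5), b=47^2·(≡42) mod 47; (5|47)=-1, (42|47)=+1; (−1)^{1·2·23}·(-1)^2·(+1)^1 = +1.
v=7: a=7^0·(≡4), b=7^-2·(≡5) mod 7; (4|7)=+1, (5|7)=-1; (−1)^{0·-2·3}·(+1)^-2·(-1)^0 = +1.
v=13: a=13^2·(≡9), b=13^5·(≡2) mod 13; (9|13)=+1, (2|13)=-1; (−1)^{2·5·6}·(+1)^5·(-1)^2 = +1.
v=3: a=3^-4·(≡1), b=3^-2·(≡2) mod 3; (1|3)=+1, (2|3)=-1; (−1)^{-4·-2·1}·(+1)^-2·(-1)^-4 = +1.
v=11: a=11^0·(≡5), b=11^1·(≡3) mod 11; (5|11)=+1, (3|11)=+1; (−1)^{0·1·5}·(+1)^1·(+1)^0 = +1.
Ram(235, -26455) = {5, 37}; no ℚ_5-point on the conic.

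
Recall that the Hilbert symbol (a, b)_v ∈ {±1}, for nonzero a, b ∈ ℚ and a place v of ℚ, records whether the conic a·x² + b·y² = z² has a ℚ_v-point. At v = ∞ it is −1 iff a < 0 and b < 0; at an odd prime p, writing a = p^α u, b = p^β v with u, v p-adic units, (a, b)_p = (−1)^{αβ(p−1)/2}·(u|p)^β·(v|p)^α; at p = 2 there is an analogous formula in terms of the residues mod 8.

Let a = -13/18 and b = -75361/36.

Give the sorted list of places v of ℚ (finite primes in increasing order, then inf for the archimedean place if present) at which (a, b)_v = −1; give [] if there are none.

Mod squares: a ≡ -26, b ≡ -75361. Check v ∈ {∞, 2, 3, 11, 13, 17, 31}.
v=17: a=17^0·(≡4), b=17^1·(≡2) mod 17; (4|17)=+1, (2|17)=+1; (−1)^{0·1·8}·(+1)^1·(+1)^0 = +1.
v=2: v_2(a)=-1, v_2(b)=-2; units ≡ 3, 7 (mod 8); ε·ε+αω+βω = 1·1+-1·0+-2·1 ≡ 1  ⇒  (a,b)_2 = -1.
v=3: a=3^-2·(≡1), b=3^-2·(≡2) mod 3; (1|3)=+1, (2|3)=-1; (−1)^{-2·-2·1}·(+1)^-2·(-1)^-2 = +1.
v=∞: -26 < 0 and -75361 < 0  ⇒  (a,b)_∞ = -1.
v=31: a=31^0·(≡1), b=31^1·(≡16) mod 31; (1|31)=+1, (16|31)=+1; (−1)^{0·1·15}·(+1)^1·(+1)^0 = +1.
v=13: a=13^1·(≡5), b=13^1·(≡4) mod 13; (5|13)=-1, (4|13)=+1; (−1)^{1·1·6}·(-1)^1·(+1)^1 = -1.
v=11: a=11^0·(≡6), b=11^1·(≡8) mod 11; (6|11)=-1, (8|11)=-1; (−1)^{0·1·5}·(-1)^1·(-1)^0 = -1.
|Ram(-26, -75361)| = 4, even; anisotropic at {2, 11, 13, ∞}.

[2, 11, 13, inf]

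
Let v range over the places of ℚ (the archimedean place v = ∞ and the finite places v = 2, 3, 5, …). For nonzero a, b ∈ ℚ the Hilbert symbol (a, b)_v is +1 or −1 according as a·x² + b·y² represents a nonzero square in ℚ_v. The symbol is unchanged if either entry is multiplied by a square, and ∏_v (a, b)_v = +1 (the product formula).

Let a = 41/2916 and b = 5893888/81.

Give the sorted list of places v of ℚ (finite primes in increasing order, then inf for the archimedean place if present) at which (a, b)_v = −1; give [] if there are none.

[7, 11, 13, 41]

(a, b) ≡ (41, 23023) mod (ℚ^×)²; places V = {2, 3, 7, 11, 13, 23, 41, ∞}.
(a,b)_13: α=0, u≡7; β=1, v≡9 (mod 13); (7|13)=-1, (9|13)=+1; sign (−1)^0·-1^1·+1^0 = -1.
(a,b)_7: α=0, u≡5; β=1, v≡6 (mod 7); (5|7)=-1, (6|7)=-1; sign (−1)^0·-1^1·-1^0 = -1.
(a,b)_3: α=-6, u≡2; β=-4, v≡1 (mod 3); (2|3)=-1, (1|3)=+1; sign (−1)^0·-1^-4·+1^-6 = +1.
(a,b)_23: α=0, u≡1; β=1, v≡3 (mod 23); (1|23)=+1, (3|23)=+1; sign (−1)^0·+1^1·+1^0 = +1.
(a,b)_2: α=-2, β=8; u≡1, v≡7 (mod 8); ε(u)ε(v)=0·1, αω(v)=-2·0, βω(u)=8·0; sum ≡ 0  ⇒  +1.
(a,b)_41: α=1, u≡33; β=0, v≡26 (mod 41); (33|41)=+1, (26|41)=-1; sign (−1)^0·+1^0·-1^1 = -1.
(a,b)_11: α=0, u≡8; β=1, v≡5 (mod 11); (8|11)=-1, (5|11)=+1; sign (−1)^0·-1^1·+1^0 = -1.
(a,b)_∞: sgn(41)=+, sgn(23023)=+, so +1.
Ram(41, 23023) = {7, 11, 13, 41}; no ℚ_7-point on the conic.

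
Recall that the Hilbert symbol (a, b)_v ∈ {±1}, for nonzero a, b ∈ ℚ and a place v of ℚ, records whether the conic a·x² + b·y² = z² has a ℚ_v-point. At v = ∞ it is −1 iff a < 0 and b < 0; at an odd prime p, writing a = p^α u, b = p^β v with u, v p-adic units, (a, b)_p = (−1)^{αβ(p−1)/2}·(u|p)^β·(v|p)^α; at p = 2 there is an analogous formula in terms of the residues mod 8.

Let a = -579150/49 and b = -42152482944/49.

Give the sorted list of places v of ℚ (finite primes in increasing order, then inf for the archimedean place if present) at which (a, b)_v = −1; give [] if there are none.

(a, b) ≡ (-286, -66) mod (ℚ^×)²; places V = {2, 3, 5, 7, 11, 13, ∞}.
(a,b)_7: α=-2, u≡2; β=-2, v≡2 (mod 7); (2|7)=+1, (2|7)=+1; sign (−1)^0·+1^-2·+1^-2 = +1.
(a,b)_5: α=2, u≡1; β=0, v≡4 (mod 5); (1|5)=+1, (4|5)=+1; sign (−1)^0·+1^0·+1^2 = +1.
(a,b)_2: α=1, β=7; u≡1, v≡7 (mod 8); ε(u)ε(v)=0·1, αω(v)=1·0, βω(u)=7·0; sum ≡ 0  ⇒  +1.
(a,b)_11: α=1, u≡8; β=1, v≡3 (mod 11); (8|11)=-1, (3|11)=+1; sign (−1)^1·-1^1·+1^1 = +1.
(a,b)_∞: sgn(-286)=−, sgn(-66)=−, so -1.
(a,b)_13: α=1, u≡4; β=2, v≡12 (mod 13); (4|13)=+1, (12|13)=+1; sign (−1)^0·+1^2·+1^1 = +1.
(a,b)_3: α=4, u≡2; β=11, v≡2 (mod 3); (2|3)=-1, (2|3)=-1; sign (−1)^0·-1^11·-1^4 = -1.
(-286, -66 / ℚ) ramifies at {3, ∞}: a division algebra.

[3, inf]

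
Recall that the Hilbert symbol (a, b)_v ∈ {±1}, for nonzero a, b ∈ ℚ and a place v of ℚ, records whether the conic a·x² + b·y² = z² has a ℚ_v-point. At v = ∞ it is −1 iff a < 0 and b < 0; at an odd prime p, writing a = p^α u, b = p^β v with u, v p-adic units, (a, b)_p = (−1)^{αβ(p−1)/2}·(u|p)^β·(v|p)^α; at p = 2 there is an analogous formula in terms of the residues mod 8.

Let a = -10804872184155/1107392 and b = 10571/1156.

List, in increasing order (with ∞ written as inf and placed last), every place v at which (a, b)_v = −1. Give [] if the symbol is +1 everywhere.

Mod squares: a ≡ -85085, b ≡ 11. Check v ∈ {∞, 2, 3, 5, 7, 11, 13, 17, 23, 31}.
v=7: a=7^3·(≡1), b=7^0·(≡1) mod 7; (1|7)=+1, (1|7)=+1; (−1)^{3·0·3}·(+1)^0·(+1)^3 = +1.
v=23: a=23^2·(≡14), b=23^0·(≡10) mod 23; (14|23)=-1, (10|23)=-1; (−1)^{2·0·11}·(-1)^0·(-1)^2 = +1.
v=11: a=11^-3·(≡4), b=11^1·(≡4) mod 11; (4|11)=+1, (4|11)=+1; (−1)^{-3·1·5}·(+1)^1·(+1)^-3 = -1.
v=17: a=17^1·(≡11), b=17^-2·(≡12) mod 17; (11|17)=-1, (12|17)=-1; (−1)^{1·-2·8}·(-1)^-2·(-1)^1 = -1.
v=13: a=13^-1·(≡2), b=13^0·(≡11) mod 13; (2|13)=-1, (11|13)=-1; (−1)^{-1·0·6}·(-1)^0·(-1)^-1 = -1.
v=5: a=5^1·(≡2), b=5^0·(≡1) mod 5; (2|5)=-1, (1|5)=+1; (−1)^{1·0·2}·(-1)^0·(+1)^1 = +1.
v=∞: -85085 < 0 and 11 > 0  ⇒  (a,b)_∞ = +1.
v=2: v_2(a)=-6, v_2(b)=-2; units ≡ 3, 3 (mod 8); ε·ε+αω+βω = 1·1+-6·1+-2·1 ≡ 1  ⇒  (a,b)_2 = -1.
v=31: a=31^2·(≡14), b=31^2·(≡15) mod 31; (14|31)=+1, (15|31)=-1; (−1)^{2·2·15}·(+1)^2·(-1)^2 = +1.
v=3: a=3^6·(≡1), b=3^0·(≡2) mod 3; (1|3)=+1, (2|3)=-1; (−1)^{6·0·1}·(+1)^0·(-1)^6 = +1.
Ram(-85085, 11) = {2, 11, 13, 17}; no ℚ_2-point on the conic.

[2, 11, 13, 17]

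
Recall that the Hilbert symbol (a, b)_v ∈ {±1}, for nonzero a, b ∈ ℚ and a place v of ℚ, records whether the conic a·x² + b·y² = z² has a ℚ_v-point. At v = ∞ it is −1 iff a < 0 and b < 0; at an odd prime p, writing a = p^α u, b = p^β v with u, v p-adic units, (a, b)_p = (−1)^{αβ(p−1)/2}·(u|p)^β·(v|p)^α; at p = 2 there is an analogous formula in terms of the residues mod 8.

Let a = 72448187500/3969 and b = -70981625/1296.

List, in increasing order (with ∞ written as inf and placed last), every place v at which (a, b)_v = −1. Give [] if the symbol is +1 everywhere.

[2, 13]

Mod squares: a ≡ 19, b ≡ -65. Check v ∈ {∞, 2, 3, 5, 7, 11, 13, 19}.
v=19: a=19^3·(≡9), b=19^2·(≡11) mod 19; (9|19)=+1, (11|19)=+1; (−1)^{3·2·9}·(+1)^2·(+1)^3 = +1.
v=11: a=11^0·(≡2), b=11^2·(≡3) mod 11; (2|11)=-1, (3|11)=+1; (−1)^{0·2·5}·(-1)^2·(+1)^0 = +1.
v=2: v_2(a)=2, v_2(b)=-4; units ≡ 3, 7 (mod 8); ε·ε+αω+βω = 1·1+2·0+-4·1 ≡ 1  ⇒  (a,b)_2 = -1.
v=7: a=7^-2·(≡6), b=7^0·(≡6) mod 7; (6|7)=-1, (6|7)=-1; (−1)^{-2·0·3}·(-1)^0·(-1)^-2 = +1.
v=3: a=3^-4·(≡1), b=3^-4·(≡1) mod 3; (1|3)=+1, (1|3)=+1; (−1)^{-4·-4·1}·(+1)^-4·(+1)^-4 = +1.
v=5: a=5^6·(≡1), b=5^3·(≡2) mod 5; (1|5)=+1, (2|5)=-1; (−1)^{6·3·2}·(+1)^3·(-1)^6 = +1.
v=13: a=13^2·(≡5), b=13^1·(≡2) mod 13; (5|13)=-1, (2|13)=-1; (−1)^{2·1·6}·(-1)^1·(-1)^2 = -1.
v=∞: 19 > 0 and -65 < 0  ⇒  (a,b)_∞ = +1.
Ram(19, -65) = {2, 13}; no ℚ_2-point on the conic.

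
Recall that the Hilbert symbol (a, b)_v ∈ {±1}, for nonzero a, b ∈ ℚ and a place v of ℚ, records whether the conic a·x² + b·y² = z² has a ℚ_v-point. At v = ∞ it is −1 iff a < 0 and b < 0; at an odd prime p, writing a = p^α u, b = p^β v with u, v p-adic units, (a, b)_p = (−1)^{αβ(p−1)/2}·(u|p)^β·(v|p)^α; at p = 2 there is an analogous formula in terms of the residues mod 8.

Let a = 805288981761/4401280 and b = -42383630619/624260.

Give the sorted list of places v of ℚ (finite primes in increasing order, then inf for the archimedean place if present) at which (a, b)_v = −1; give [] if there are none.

(a, b) ≡ (27170, -715) mod (ℚ^×)²; places V = {2, 3, 5, 7, 11, 13, 19, 23, ∞}.
(a,b)_23: α=-2, u≡10; β=0, v≡14 (mod 23); (10|23)=-1, (14|23)=-1; sign (−1)^0·-1^0·-1^-2 = +1.
(a,b)_19: α=3, u≡5; β=2, v≡17 (mod 19); (5|19)=+1, (17|19)=+1; sign (−1)^0·+1^2·+1^3 = +1.
(a,b)_7: α=0, u≡6; β=-4, v≡6 (mod 7); (6|7)=-1, (6|7)=-1; sign (−1)^0·-1^-4·-1^0 = +1.
(a,b)_∞: sgn(27170)=+, sgn(-715)=−, so +1.
(a,b)_3: α=6, u≡2; β=6, v≡2 (mod 3); (2|3)=-1, (2|3)=-1; sign (−1)^0·-1^6·-1^6 = +1.
(a,b)_11: α=5, u≡10; β=5, v≡5 (mod 11); (10|11)=-1, (5|11)=+1; sign (−1)^1·-1^5·+1^5 = +1.
(a,b)_13: α=-1, u≡4; β=-1, v≡9 (mod 13); (4|13)=+1, (9|13)=+1; sign (−1)^0·+1^-1·+1^-1 = +1.
(a,b)_2: α=-7, β=-2; u≡1, v≡5 (mod 8); ε(u)ε(v)=0·0, αω(v)=-7·1, βω(u)=-2·0; sum ≡ 1  ⇒  -1.
(a,b)_5: α=-1, u≡1; β=-1, v≡3 (mod 5); (1|5)=+1, (3|5)=-1; sign (−1)^0·+1^-1·-1^-1 = -1.
(27170, -715 / ℚ) ramifies at {2, 5}: a division algebra.

[2, 5]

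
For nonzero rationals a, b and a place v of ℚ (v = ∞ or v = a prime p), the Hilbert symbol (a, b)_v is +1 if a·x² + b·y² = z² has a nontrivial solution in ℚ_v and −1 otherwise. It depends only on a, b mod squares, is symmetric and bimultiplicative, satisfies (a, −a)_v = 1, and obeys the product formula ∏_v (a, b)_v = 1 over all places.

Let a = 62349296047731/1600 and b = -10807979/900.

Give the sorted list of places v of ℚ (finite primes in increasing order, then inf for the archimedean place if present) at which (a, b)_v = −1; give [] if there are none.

Mod squares: a ≡ 2649531, b ≡ -611. Check v ∈ {∞, 2, 3, 5, 7, 11, 13, 19, 23, 43, 47}.
v=2: v_2(a)=-6, v_2(b)=-2; units ≡ 3, 5 (mod 8); ε·ε+αω+βω = 1·0+-6·1+-2·1 ≡ 0  ⇒  (a,b)_2 = +1.
v=23: a=23^1·(≡4), b=23^0·(≡22) mod 23; (4|23)=+1, (22|23)=-1; (−1)^{1·0·11}·(+1)^0·(-1)^1 = -1.
v=∞: 2649531 > 0 and -611 < 0  ⇒  (a,b)_∞ = +1.
v=5: a=5^-2·(≡4), b=5^-2·(≡1) mod 5; (4|5)=+1, (1|5)=+1; (−1)^{-2·-2·2}·(+1)^-2·(+1)^-2 = +1.
v=3: a=3^5·(≡1), b=3^-2·(≡1) mod 3; (1|3)=+1, (1|3)=+1; (−1)^{5·-2·1}·(+1)^-2·(+1)^5 = +1.
v=43: a=43^1·(≡24), b=43^0·(≡5) mod 43; (24|43)=+1, (5|43)=-1; (−1)^{1·0·21}·(+1)^0·(-1)^1 = -1.
v=11: a=11^2·(≡1), b=11^0·(≡3) mod 11; (1|11)=+1, (3|11)=+1; (−1)^{2·0·5}·(+1)^0·(+1)^2 = +1.
v=13: a=13^0·(≡4), b=13^1·(≡2) mod 13; (4|13)=+1, (2|13)=-1; (−1)^{0·1·6}·(+1)^1·(-1)^0 = +1.
v=7: a=7^4·(≡6), b=7^2·(≡5) mod 7; (6|7)=-1, (5|7)=-1; (−1)^{4·2·3}·(-1)^2·(-1)^4 = +1.
v=19: a=19^1·(≡15), b=19^2·(≡17) mod 19; (15|19)=-1, (17|19)=+1; (−1)^{1·2·9}·(-1)^2·(+1)^1 = +1.
v=47: a=47^1·(≡13), b=47^1·(≡2) mod 47; (13|47)=-1, (2|47)=+1; (−1)^{1·1·23}·(-1)^1·(+1)^1 = +1.
Ram(2649531, -611) = {23, 43}; no ℚ_23-point on the conic.

[23, 43]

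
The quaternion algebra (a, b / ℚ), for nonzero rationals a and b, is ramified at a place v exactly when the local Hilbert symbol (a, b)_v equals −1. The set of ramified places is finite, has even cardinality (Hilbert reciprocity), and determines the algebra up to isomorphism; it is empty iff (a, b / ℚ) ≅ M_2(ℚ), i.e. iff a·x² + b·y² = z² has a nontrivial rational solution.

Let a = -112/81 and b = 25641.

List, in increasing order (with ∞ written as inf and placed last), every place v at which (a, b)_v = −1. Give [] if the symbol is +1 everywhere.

[]

Mod squares: a ≡ -7, b ≡ 2849. Check v ∈ {∞, 2, 3, 7, 11, 37}.
v=11: a=11^0·(≡5), b=11^1·(≡10) mod 11; (5|11)=+1, (10|11)=-1; (−1)^{0·1·5}·(+1)^1·(-1)^0 = +1.
v=2: v_2(a)=4, v_2(b)=0; units ≡ 1, 1 (mod 8); ε·ε+αω+βω = 0·0+4·0+0·0 ≡ 0  ⇒  (a,b)_2 = +1.
v=∞: -7 < 0 and 2849 > 0  ⇒  (a,b)_∞ = +1.
v=3: a=3^-4·(≡2), b=3^2·(≡2) mod 3; (2|3)=-1, (2|3)=-1; (−1)^{-4·2·1}·(-1)^2·(-1)^-4 = +1.
v=37: a=37^0·(≡21), b=37^1·(≡27) mod 37; (21|37)=+1, (27|37)=+1; (−1)^{0·1·18}·(+1)^1·(+1)^0 = +1.
v=7: a=7^1·(≡3), b=7^1·(≡2) mod 7; (3|7)=-1, (2|7)=+1; (−1)^{1·1·3}·(-1)^1·(+1)^1 = +1.
Every local symbol is +1, so the conic -7·x² + 2849·y² = z² has ℚ_v-points for all v and hence a ℚ-point; (a, b / ℚ) ≅ M_2(ℚ).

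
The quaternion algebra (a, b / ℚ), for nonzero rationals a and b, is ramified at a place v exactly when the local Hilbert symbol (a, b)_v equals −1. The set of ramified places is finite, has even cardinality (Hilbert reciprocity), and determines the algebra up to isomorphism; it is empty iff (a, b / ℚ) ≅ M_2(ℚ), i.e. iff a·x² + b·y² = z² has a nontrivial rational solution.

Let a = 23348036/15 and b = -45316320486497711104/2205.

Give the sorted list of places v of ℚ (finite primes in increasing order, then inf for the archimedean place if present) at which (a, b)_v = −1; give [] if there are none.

[2, 5, 29, 37]

Mod squares: a ≡ 242535, b ≡ -2344505. Check v ∈ {∞, 2, 3, 5, 7, 19, 23, 29, 37}.
v=23: a=23^1·(≡11), b=23^3·(≡8) mod 23; (11|23)=-1, (8|23)=+1; (−1)^{1·3·11}·(-1)^3·(+1)^1 = +1.
v=7: a=7^0·(≡5), b=7^-2·(≡5) mod 7; (5|7)=-1, (5|7)=-1; (−1)^{0·-2·3}·(-1)^-2·(-1)^0 = +1.
v=5: a=5^-1·(≡2), b=5^-1·(≡1) mod 5; (2|5)=-1, (1|5)=+1; (−1)^{-1·-1·2}·(-1)^-1·(+1)^-1 = -1.
v=∞: 242535 > 0 and -2344505 < 0  ⇒  (a,b)_∞ = +1.
v=3: a=3^-1·(≡1), b=3^-2·(≡1) mod 3; (1|3)=+1, (1|3)=+1; (−1)^{-1·-2·1}·(+1)^-2·(+1)^-1 = +1.
v=29: a=29^0·(≡11), b=29^1·(≡22) mod 29; (11|29)=-1, (22|29)=+1; (−1)^{0·1·14}·(-1)^1·(+1)^0 = -1.
v=2: v_2(a)=2, v_2(b)=10; units ≡ 7, 7 (mod 8); ε·ε+αω+βω = 1·1+2·0+10·0 ≡ 1  ⇒  (a,b)_2 = -1.
v=37: a=37^1·(≡2), b=37^3·(≡21) mod 37; (2|37)=-1, (21|37)=+1; (−1)^{1·3·18}·(-1)^3·(+1)^1 = -1.
v=19: a=19^3·(≡4), b=19^5·(≡12) mod 19; (4|19)=+1, (12|19)=-1; (−1)^{3·5·9}·(+1)^5·(-1)^3 = +1.
Ram(242535, -2344505) = {2, 5, 29, 37}; no ℚ_2-point on the conic.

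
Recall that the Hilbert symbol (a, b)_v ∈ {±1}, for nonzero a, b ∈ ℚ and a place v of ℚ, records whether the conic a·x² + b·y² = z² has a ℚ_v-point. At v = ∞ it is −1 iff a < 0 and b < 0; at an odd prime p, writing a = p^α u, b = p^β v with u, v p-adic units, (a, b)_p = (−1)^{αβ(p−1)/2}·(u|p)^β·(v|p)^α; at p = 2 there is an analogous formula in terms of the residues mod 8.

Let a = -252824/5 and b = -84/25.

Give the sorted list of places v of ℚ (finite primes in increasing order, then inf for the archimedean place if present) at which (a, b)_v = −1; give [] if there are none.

[2, 3, 7, inf]

Mod squares: a ≡ -1870, b ≡ -21. Check v ∈ {∞, 2, 3, 5, 7, 11, 13, 17}.
v=2: v_2(a)=3, v_2(b)=2; units ≡ 1, 3 (mod 8); ε·ε+αω+βω = 0·1+3·1+2·0 ≡ 1  ⇒  (a,b)_2 = -1.
v=∞: -1870 < 0 and -21 < 0  ⇒  (a,b)_∞ = -1.
v=3: a=3^0·(≡2), b=3^1·(≡2) mod 3; (2|3)=-1, (2|3)=-1; (−1)^{0·1·1}·(-1)^1·(-1)^0 = -1.
v=13: a=13^2·(≡5), b=13^0·(≡6) mod 13; (5|13)=-1, (6|13)=-1; (−1)^{2·0·6}·(-1)^0·(-1)^2 = +1.
v=11: a=11^1·(≡10), b=11^0·(≡5) mod 11; (10|11)=-1, (5|11)=+1; (−1)^{1·0·5}·(-1)^0·(+1)^1 = +1.
v=17: a=17^1·(≡4), b=17^0·(≡15) mod 17; (4|17)=+1, (15|17)=+1; (−1)^{1·0·8}·(+1)^0·(+1)^1 = +1.
v=5: a=5^-1·(≡1), b=5^-2·(≡1) mod 5; (1|5)=+1, (1|5)=+1; (−1)^{-1·-2·2}·(+1)^-2·(+1)^-1 = +1.
v=7: a=7^0·(≡6), b=7^1·(≡4) mod 7; (6|7)=-1, (4|7)=+1; (−1)^{0·1·3}·(-1)^1·(+1)^0 = -1.
(-1870, -21 / ℚ) ramifies at {2, 3, 7, ∞}: a division algebra.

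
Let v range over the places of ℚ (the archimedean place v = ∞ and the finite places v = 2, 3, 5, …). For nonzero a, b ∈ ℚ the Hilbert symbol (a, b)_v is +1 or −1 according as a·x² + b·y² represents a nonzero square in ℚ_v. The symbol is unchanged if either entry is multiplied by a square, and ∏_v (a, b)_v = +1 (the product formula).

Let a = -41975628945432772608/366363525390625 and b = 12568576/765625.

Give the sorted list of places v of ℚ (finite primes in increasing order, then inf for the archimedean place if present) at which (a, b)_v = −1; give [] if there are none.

[]

(a, b) ≡ (-2, 34) mod (ℚ^×)²; places V = {2, 3, 5, 7, 17, 19, ∞}.
(a,b)_2: α=21, β=11; u≡7, v≡1 (mod 8); ε(u)ε(v)=1·0, αω(v)=21·0, βω(u)=11·0; sum ≡ 0  ⇒  +1.
(a,b)_5: α=-16, u≡2; β=-6, v≡4 (mod 5); (2|5)=-1, (4|5)=+1; sign (−1)^0·-1^-6·+1^-16 = +1.
(a,b)_3: α=12, u≡1; β=0, v≡1 (mod 3); (1|3)=+1, (1|3)=+1; sign (−1)^0·+1^0·+1^12 = +1.
(a,b)_19: α=4, u≡5; β=2, v≡8 (mod 19); (5|19)=+1, (8|19)=-1; sign (−1)^0·+1^2·-1^4 = +1.
(a,b)_17: α=2, u≡15; β=1, v≡9 (mod 17); (15|17)=+1, (9|17)=+1; sign (−1)^0·+1^1·+1^2 = +1.
(a,b)_∞: sgn(-2)=−, sgn(34)=+, so +1.
(a,b)_7: α=-4, u≡5; β=-2, v≡6 (mod 7); (5|7)=-1, (6|7)=-1; sign (−1)^0·-1^-2·-1^-4 = +1.
Every local symbol is +1, so the conic -2·x² + 34·y² = z² has ℚ_v-points for all v and hence a ℚ-point; (a, b / ℚ) ≅ M_2(ℚ).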